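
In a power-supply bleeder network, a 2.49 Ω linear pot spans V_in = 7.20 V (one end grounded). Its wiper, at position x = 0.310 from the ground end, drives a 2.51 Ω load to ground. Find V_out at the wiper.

The pot divides into 1.718 Ω above the wiper and 0.7719 Ω below.
(x·R_p) ‖ R_L = 0.5903 Ω.
V_out = 7.20 × 0.5903/(1.718 + 0.5903) = 1.841 V.

V_out ≈ 1.84 V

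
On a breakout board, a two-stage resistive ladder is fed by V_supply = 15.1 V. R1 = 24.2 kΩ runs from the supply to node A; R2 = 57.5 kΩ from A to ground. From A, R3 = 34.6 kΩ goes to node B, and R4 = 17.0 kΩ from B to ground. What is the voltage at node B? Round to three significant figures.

Node A sees R2 in parallel with the series input of stage 2, R3 + R4 = 51.60 kΩ.
R2 ‖ (R3+R4) = 27.20 kΩ.
V_A = 15.1 × 27.20/(24.2 + 27.20) = 7.990 V.
Then the unloaded second divider: V_B = V_A × R4/(R3+R4) = 7.990 × 0.3295 = 2.632 V.

V_B ≈ 2.63 V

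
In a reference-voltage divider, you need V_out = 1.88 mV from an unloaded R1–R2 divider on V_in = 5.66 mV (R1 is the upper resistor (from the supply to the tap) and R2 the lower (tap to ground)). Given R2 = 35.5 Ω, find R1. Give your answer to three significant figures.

R1 ≈ 71.4 Ω

The divider ratio is R2/(R1+R2) = 1.88/5.66 = 0.3322.
Rearranging, R1 = R2·(1−k)/k = 35.5 × 2.011 = 71.38 Ω.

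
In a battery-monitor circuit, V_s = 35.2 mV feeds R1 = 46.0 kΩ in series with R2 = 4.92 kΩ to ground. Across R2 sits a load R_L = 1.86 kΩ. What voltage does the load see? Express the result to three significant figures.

V_out ≈ 1.00 mV

First combine the lower leg with the load: R2 ‖ R_L = 1.350 kΩ.
Voltage divider with the loaded lower leg: V_out = 35.2 × 1.350/(46.0 + 1.350) = 35.2 × 0.02851 = 1.003 mV.
(Unloaded it would be 3.40 mV; the load pulls it down.)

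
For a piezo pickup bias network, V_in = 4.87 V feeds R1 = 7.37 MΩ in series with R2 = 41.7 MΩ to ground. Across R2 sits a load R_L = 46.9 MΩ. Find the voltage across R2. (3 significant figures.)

V_out ≈ 3.65 V

The load sits in parallel with R2, giving an effective lower resistance R2' = R2·R_L/(R2+R_L) = 22.07 MΩ.
Voltage divider with the loaded lower leg: V_out = 4.87 × 22.07/(7.37 + 22.07) = 4.87 × 0.7497 = 3.651 V.
(Unloaded it would be 4.14 V; the load pulls it down.)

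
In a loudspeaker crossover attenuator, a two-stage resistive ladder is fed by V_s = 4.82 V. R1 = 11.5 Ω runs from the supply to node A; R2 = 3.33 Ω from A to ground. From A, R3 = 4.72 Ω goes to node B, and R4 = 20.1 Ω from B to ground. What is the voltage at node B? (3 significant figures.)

Node A sees R2 in parallel with the series input of stage 2, R3 + R4 = 24.82 Ω.
Effective lower resistance at A: R2 ‖ 24.82 = 2.936 Ω.
V_A = 4.82 × 2.936/(11.5 + 2.936) = 0.9803 V.
Then the unloaded second divider: V_B = V_A × R4/(R3+R4) = 0.9803 × 0.8098 = 0.7939 V.

V_B ≈ 0.794 V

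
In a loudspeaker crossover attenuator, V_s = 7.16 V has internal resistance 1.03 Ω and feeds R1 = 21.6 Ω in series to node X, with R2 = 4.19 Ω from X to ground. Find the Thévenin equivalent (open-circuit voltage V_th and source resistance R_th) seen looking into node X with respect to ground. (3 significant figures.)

V_th ≈ 1.12 V, R_th ≈ 3.54 Ω

R1' = 1.03 + 21.6 = 22.63 Ω (source resistance + R1).
Open-circuit (no load on X): V_th = V_s · R2/(R1' + R2) = 7.16 × 4.19/(22.63 + 4.19) = 1.119 V.
Looking into X with the source shorted: R_th = R1'·R2/(R1'+R2) = 22.63 × 4.19/26.82 = 3.535 Ω.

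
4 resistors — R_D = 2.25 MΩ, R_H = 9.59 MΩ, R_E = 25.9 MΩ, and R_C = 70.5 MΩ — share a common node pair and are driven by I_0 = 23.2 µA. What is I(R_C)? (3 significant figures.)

Total conductance ΣG = 1/2.25 + 1/9.59 + 1/25.9 + 1/70.5 = 0.6015 (units of 1/MΩ).
By the current-divider rule, I = I_0 · G_k/ΣG = 23.2 × 0.02358 = 0.5471 µA.

I ≈ 0.547 µA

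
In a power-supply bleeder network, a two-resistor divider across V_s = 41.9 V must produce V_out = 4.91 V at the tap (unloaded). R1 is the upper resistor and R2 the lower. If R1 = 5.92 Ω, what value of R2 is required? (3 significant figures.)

R2 ≈ 0.786 Ω

Required fraction k = V_out/V_s = 0.1172.
So R2 = R1 · V_out/(V_s − V_out) = 5.92 × 4.91/(41.9 − 4.91) = 5.92 × 0.1327 = 0.7858 Ω.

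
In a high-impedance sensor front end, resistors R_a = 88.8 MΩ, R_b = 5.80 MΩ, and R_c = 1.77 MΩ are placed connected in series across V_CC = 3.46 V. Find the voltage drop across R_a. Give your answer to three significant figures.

V ≈ 3.19 V

Series total: ΣR = 88.8 + 5.80 + 1.77 = 96.37 MΩ.
V = V_CC · R/ΣR = 3.46 × 0.9214 = 3.188 V.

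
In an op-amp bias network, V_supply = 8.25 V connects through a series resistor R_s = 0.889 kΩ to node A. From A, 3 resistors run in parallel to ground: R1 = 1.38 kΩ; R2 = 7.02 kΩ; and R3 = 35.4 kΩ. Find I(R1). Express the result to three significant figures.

I ≈ 3.33 mA

Parallel bank: R_p = 1/(1/1.38 + 1/7.02 + 1/35.4) = 1.117 kΩ.
V_A = 8.25 × 1.117/2.006 = 4.594 V.
Branch current I = V_A/R1 = 4.594/1.38 = 3.329 mA.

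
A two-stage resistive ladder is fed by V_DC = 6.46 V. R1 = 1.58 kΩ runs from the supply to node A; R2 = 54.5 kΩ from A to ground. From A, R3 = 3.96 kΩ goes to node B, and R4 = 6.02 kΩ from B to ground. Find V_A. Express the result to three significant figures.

V_A ≈ 5.44 V

The second stage (R3 + R4 = 9.980 kΩ) loads node A in parallel with R2.
Effective lower resistance at A: R2 ‖ 9.980 = 8.435 kΩ.
First divider: V_A = V_DC · 8.435/(1.58 + 8.435) = 5.441 V.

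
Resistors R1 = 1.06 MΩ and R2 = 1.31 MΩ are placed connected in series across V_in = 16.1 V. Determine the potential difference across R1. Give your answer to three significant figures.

V ≈ 7.20 V

Series total: ΣR = 1.06 + 1.31 = 2.370 MΩ.
By the voltage-divider rule, V = 16.1 × 1.060/2.370 = 7.201 V.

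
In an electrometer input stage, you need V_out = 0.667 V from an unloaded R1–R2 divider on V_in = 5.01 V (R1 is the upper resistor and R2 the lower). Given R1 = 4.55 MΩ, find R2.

R2 ≈ 0.699 MΩ

The divider ratio is R2/(R1+R2) = 0.667/5.01 = 0.1331.
R2 = R1 · 0.1331/(1 − 0.1331) = 0.6988 MΩ.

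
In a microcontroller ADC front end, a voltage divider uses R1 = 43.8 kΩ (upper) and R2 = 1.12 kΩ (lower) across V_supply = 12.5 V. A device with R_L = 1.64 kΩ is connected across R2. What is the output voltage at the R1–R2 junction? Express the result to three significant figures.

The load sits in parallel with R2, giving an effective lower resistance R2' = R2·R_L/(R2+R_L) = 0.6655 kΩ.
Voltage divider with the loaded lower leg: V_out = 12.5 × 0.6655/(43.8 + 0.6655) = 12.5 × 0.01497 = 0.1871 V.
(Unloaded it would be 0.312 V; the load pulls it down.)

V_out ≈ 0.187 V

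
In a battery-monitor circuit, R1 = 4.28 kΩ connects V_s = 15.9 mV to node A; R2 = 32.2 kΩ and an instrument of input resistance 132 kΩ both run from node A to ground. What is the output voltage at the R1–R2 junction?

First combine the lower leg with the load: R2 ‖ R_L = 25.89 kΩ.
Then V_out = V_s · R2'/(R1 + R2') = 15.9 × 25.89/30.17 = 13.64 mV.

V_out ≈ 13.6 mV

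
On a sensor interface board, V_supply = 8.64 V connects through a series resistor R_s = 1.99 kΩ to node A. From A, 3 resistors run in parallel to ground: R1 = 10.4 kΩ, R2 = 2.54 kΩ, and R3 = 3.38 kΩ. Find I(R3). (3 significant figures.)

Equivalent of the parallel group: R_p = 1.273 kΩ.
Node voltage V_A = V_supply · R_p/(R_s + R_p) = 8.64 × 0.3901 = 3.370 V.
Branch current I = V_A/R3 = 3.370/3.38 = 0.9971 mA.

I ≈ 0.997 mA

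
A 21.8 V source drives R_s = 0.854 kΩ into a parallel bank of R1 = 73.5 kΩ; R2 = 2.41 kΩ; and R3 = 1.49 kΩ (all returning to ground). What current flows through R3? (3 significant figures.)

Equivalent of the parallel group: R_p = 0.9094 kΩ.
V_A by voltage divider: V_A = 21.8 × 0.9094/(0.854 + 0.9094) = 11.24 V.
Branch current I = V_A/R3 = 11.24/1.49 = 7.545 mA.
(Check via current divider: I_total = 12.36 mA; share G_k/ΣG = 0.6103 → same result.)

I ≈ 7.55 mA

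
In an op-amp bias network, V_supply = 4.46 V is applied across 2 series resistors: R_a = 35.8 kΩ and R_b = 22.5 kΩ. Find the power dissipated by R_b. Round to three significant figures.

Series current I = V_supply/ΣR = 4.46/58.30 = 0.07650 mA.
V(R_b) = I·R = 1.721 V; P = V·I = 1.721 × 0.07650 = 0.1317 mW.

P ≈ 0.132 mW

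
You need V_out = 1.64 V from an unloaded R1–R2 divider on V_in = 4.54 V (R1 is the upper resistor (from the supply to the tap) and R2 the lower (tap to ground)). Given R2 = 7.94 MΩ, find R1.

Required fraction k = V_out/V_in = 0.3612.
R1 = R2·(1/k − 1) = 7.94 × 1.768 = 14.04 MΩ.

R1 ≈ 14.0 MΩ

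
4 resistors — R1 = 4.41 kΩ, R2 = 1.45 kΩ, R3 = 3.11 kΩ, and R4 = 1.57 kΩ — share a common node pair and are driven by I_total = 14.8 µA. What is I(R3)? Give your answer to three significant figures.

I ≈ 2.54 µA

ΣG = 1/4.41 + 1/1.45 + 1/3.11 + 1/1.57 = 1.875.
By the current-divider rule, I = I_total · G_k/ΣG = 14.8 × 0.1715 = 2.538 µA.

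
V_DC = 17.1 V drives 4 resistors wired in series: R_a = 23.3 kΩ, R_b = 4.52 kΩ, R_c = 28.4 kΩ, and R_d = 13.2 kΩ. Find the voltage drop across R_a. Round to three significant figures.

Total series resistance ΣR = 23.3 + 4.52 + 28.4 + 13.2 = 69.42 kΩ.
V = V_DC · R/ΣR = 17.1 × 0.3356 = 5.739 V.

V ≈ 5.74 V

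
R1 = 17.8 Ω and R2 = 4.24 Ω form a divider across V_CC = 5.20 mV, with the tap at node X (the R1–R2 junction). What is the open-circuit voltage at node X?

V_th ≈ 1.00 mV

Open-circuit (no load on X): V_th = V_CC · R2/(R1 + R2) = 5.20 × 4.24/(17.80 + 4.24) = 1.000 mV.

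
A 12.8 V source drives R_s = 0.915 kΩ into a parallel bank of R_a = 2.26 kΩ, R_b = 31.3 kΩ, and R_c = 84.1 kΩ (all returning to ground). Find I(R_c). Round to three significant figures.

Parallel bank: R_p = 1/(1/2.26 + 1/31.3 + 1/84.1) = 2.056 kΩ.
V_A by voltage divider: V_A = 12.8 × 2.056/(0.915 + 2.056) = 8.858 V.
Branch current I = V_A/R_c = 8.858/84.1 = 0.1053 mA.

I ≈ 0.105 mA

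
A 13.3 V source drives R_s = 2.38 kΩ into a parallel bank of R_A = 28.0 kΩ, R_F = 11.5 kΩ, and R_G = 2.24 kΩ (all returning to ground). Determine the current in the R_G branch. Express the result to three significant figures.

I ≈ 2.52 mA

Parallel bank: R_p = 1/(1/28.0 + 1/11.5 + 1/2.24) = 1.757 kΩ.
Node voltage V_A = V_supply · R_p/(R_s + R_p) = 13.3 × 0.4247 = 5.649 V.
Branch current I = V_A/R_G = 5.649/2.24 = 2.522 mA.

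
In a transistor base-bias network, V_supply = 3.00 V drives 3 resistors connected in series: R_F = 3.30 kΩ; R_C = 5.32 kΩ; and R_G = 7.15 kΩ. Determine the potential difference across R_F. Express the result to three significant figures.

Series total: ΣR = 3.30 + 5.32 + 7.15 = 15.77 kΩ.
Voltage divider: V = V_supply · (3.300 / 15.77) = 3.00 × 0.2093 = 0.6278 V.

V ≈ 0.628 V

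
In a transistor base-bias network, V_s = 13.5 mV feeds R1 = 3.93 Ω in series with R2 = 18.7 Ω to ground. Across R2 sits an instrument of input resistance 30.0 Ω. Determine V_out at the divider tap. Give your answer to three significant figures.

R2 ‖ R_L = (18.7 × 30.0)/(18.7 + 30.0) = 11.52 Ω.
Then V_out = V_s · R2'/(R1 + R2') = 13.5 × 11.52/15.45 = 10.07 mV.

V_out ≈ 10.1 mV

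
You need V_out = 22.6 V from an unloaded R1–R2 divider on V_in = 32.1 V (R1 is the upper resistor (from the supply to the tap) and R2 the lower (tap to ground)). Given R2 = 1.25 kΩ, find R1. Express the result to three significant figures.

R1 ≈ 0.525 kΩ

V_out/V_in = R2/(R1+R2) = 0.7040.
R1 = R2·(1/k − 1) = 1.25 × 0.4204 = 0.5254 kΩ.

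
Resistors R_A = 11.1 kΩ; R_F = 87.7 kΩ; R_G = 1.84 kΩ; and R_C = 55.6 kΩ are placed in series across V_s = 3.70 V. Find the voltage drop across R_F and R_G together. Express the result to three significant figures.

V ≈ 2.12 V

Series total: ΣR = 11.1 + 87.7 + 1.84 + 55.6 = 156.2 kΩ.
R_{R_F..R_G} = 87.7 + 1.84 = 89.54 kΩ.
Voltage divider: V = V_s · (89.54 / 156.2) = 3.70 × 0.5731 = 2.120 V.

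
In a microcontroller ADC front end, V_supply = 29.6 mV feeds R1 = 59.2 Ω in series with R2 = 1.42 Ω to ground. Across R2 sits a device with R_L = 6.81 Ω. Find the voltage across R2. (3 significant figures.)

First combine the lower leg with the load: R2 ‖ R_L = 1.175 Ω.
Now apply the divider: V_out = 29.6 × 0.01946 = 0.5761 mV.
(Unloaded it would be 0.693 mV; the load pulls it down.)

V_out ≈ 0.576 mV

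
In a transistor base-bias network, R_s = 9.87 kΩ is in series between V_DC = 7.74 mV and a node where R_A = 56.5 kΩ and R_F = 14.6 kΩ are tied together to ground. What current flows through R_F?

Combine the parallel branches: R_p = (1/56.5 + 1/14.6)⁻¹ = 11.60 kΩ.
Node voltage V_A = V_DC · R_p/(R_s + R_p) = 7.74 × 0.5403 = 4.182 mV.
Branch current I = V_A/R_F = 4.182/14.6 = 0.2864 µA.
(Equivalently: I_total = 0.3605 µA, then current-divider fraction G_k/ΣG = 0.7947.)

I ≈ 0.286 µA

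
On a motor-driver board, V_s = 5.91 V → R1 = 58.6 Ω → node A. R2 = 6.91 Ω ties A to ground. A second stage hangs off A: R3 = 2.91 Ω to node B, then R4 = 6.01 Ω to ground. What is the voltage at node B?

Looking into the second stage from A: R3 + R4 = 8.920 Ω appears in parallel with R2.
R2 ‖ (R3+R4) = 3.894 Ω.
First divider: V_A = V_s · 3.894/(58.6 + 3.894) = 0.3682 V.
Stage 2 is unloaded, so V_B = V_A · R4/(R3+R4) = 0.3682 × 6.01/8.920 = 0.2481 V.

V_B ≈ 0.248 V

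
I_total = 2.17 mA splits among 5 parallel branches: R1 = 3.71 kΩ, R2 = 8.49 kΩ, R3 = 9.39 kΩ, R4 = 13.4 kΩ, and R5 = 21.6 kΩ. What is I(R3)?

I ≈ 0.376 mA

ΣG = 1/3.71 + 1/8.49 + 1/9.39 + 1/13.4 + 1/21.6 = 0.6147.
Current divider: I(R3) = I_total · G_k/ΣG = 2.17 × (0.1065/0.6147) = 2.17 × 0.1732 = 0.3759 mA.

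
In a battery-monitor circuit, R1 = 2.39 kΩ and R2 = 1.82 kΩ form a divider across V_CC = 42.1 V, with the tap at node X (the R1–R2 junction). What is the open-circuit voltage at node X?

V_th ≈ 18.2 V

With X open, the divider is unloaded: V_th = 42.1 × 1.82/4.210 = 18.20 V.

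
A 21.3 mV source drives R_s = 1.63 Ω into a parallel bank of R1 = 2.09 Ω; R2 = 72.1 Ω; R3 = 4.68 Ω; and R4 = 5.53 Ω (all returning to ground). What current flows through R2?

I ≈ 0.121 mA

Combine the parallel branches: R_p = (1/2.09 + 1/72.1 + 1/4.68 + 1/5.53)⁻¹ = 1.128 Ω.
V_A by voltage divider: V_A = 21.3 × 1.128/(1.63 + 1.128) = 8.710 mV.
Branch current I = V_A/R2 = 8.710/72.1 = 0.1208 mA.
(Check via current divider: I_total = 7.724 mA; share G_k/ΣG = 0.01564 → same result.)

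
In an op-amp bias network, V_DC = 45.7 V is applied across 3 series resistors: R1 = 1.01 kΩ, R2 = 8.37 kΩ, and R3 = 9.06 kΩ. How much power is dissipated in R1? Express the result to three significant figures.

P ≈ 6.20 mW

Series current I = V_DC/ΣR = 45.7/18.44 = 2.478 mA.
P = I²R = 6.142 × 1.01 = 6.203 mW.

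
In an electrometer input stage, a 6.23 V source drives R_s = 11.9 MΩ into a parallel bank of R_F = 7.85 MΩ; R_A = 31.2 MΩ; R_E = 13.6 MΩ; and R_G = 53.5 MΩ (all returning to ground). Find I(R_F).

Parallel bank: R_p = 1/(1/7.85 + 1/31.2 + 1/13.6 + 1/53.5) = 3.974 MΩ.
V_A = 6.23 × 3.974/15.87 = 1.560 V.
I(R_F) = V_A / R_F = 1.560/7.85 = 0.1987 µA.
(Check via current divider: I_total = 0.3925 µA; share G_k/ΣG = 0.5062 → same result.)

I ≈ 0.199 µA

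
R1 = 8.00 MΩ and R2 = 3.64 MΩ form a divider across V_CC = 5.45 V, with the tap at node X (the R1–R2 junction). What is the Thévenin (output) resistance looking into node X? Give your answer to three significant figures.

R_th ≈ 2.50 MΩ

With V_CC suppressed (replaced by a short), R_th = R1 ‖ R2 = (8.000 × 3.64)/(8.000 + 3.64) = 2.502 MΩ.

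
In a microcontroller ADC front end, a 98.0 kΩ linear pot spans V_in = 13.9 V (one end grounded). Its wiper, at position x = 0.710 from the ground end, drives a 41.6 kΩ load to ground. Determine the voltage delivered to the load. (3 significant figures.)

V_out ≈ 6.65 V

Split the track: R_lower = x·R_p = 69.58 kΩ, R_upper = (1−x)·R_p = 28.42 kΩ.
R_L loads the lower segment: effective lower R = 26.03 kΩ.
V_out = 13.9 × 26.03/(28.42 + 26.03) = 6.646 V.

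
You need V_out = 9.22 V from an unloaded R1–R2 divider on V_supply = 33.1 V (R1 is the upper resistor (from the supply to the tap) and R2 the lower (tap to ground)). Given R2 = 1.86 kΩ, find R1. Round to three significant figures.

Required fraction k = V_out/V_supply = 0.2785.
R1 = R2·(1/k − 1) = 1.86 × 2.590 = 4.817 kΩ.

R1 ≈ 4.82 kΩ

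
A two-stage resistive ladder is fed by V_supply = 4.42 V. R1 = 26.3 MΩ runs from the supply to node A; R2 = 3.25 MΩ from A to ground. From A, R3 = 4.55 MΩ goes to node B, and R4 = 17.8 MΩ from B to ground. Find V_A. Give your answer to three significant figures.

Node A sees R2 in parallel with the series input of stage 2, R3 + R4 = 22.35 MΩ.
Effective lower resistance at A: R2 ‖ 22.35 = 2.837 MΩ.
First divider: V_A = V_supply · 2.837/(26.3 + 2.837) = 0.4304 V.

V_A ≈ 0.430 V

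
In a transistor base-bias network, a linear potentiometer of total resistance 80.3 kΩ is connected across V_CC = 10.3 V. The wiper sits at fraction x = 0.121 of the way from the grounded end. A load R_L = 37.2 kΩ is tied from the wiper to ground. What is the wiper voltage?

The pot divides into 70.58 kΩ above the wiper and 9.716 kΩ below.
R_L loads the lower segment: effective lower R = 7.704 kΩ.
Loaded-divider output: V_out = 10.3 × 0.09841 = 1.014 V.

V_out ≈ 1.01 V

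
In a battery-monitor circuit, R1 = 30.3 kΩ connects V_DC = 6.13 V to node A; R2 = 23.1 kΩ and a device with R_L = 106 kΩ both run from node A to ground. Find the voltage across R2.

R2 ‖ R_L = (23.1 × 106)/(23.1 + 106) = 18.97 kΩ.
Voltage divider with the loaded lower leg: V_out = 6.13 × 18.97/(30.3 + 18.97) = 6.13 × 0.3850 = 2.360 V.

V_out ≈ 2.36 V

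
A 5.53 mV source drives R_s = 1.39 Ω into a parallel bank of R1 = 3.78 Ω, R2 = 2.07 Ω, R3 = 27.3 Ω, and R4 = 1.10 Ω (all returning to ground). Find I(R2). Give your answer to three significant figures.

I ≈ 0.797 mA

Equivalent of the parallel group: R_p = 0.5905 Ω.
V_A = 5.53 × 0.5905/1.981 = 1.649 mV.
Branch current I = V_A/R2 = 1.649/2.07 = 0.7966 mA.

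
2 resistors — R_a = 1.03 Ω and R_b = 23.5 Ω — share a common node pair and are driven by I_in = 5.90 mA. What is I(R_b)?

For two parallel branches, I_k = I_in · (other R)/(sum of R).
I(R_b) = 5.90 × 1.03/(1.03 + 23.5) = 5.90 × 0.04199 = 0.2477 mA.

I ≈ 0.248 mA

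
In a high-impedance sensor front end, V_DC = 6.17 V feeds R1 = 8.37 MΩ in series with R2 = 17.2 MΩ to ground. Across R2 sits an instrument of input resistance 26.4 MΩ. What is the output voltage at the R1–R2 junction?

V_out ≈ 3.42 V

First combine the lower leg with the load: R2 ‖ R_L = 10.41 MΩ.
Then V_out = V_DC · R2'/(R1 + R2') = 6.17 × 10.41/18.78 = 3.421 V.
(Unloaded it would be 4.15 V; the load pulls it down.)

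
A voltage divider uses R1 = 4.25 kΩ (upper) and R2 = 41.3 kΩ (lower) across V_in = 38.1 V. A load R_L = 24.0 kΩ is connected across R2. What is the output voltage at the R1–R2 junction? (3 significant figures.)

V_out ≈ 29.8 V

R2 ‖ R_L = (41.3 × 24.0)/(41.3 + 24.0) = 15.18 kΩ.
Now apply the divider: V_out = 38.1 × 0.7813 = 29.77 V.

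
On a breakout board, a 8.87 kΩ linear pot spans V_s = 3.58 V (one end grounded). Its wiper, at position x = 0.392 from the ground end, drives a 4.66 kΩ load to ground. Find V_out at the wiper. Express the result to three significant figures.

The pot divides into 5.393 kΩ above the wiper and 3.477 kΩ below.
R_L loads the lower segment: effective lower R = 1.991 kΩ.
Loaded-divider output: V_out = 3.58 × 0.2697 = 0.9654 V.
(Unloaded: V_out = x·V_s = 1.40 V.)

V_out ≈ 0.965 V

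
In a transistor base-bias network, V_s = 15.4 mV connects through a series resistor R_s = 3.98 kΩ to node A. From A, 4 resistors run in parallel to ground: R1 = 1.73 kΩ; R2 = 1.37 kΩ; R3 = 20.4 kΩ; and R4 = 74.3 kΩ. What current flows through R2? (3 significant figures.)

I ≈ 1.74 µA

Parallel bank: R_p = 1/(1/1.73 + 1/1.37 + 1/20.4 + 1/74.3) = 0.7297 kΩ.
V_A by voltage divider: V_A = 15.4 × 0.7297/(3.98 + 0.7297) = 2.386 mV.
Branch current I = V_A/R2 = 2.386/1.37 = 1.742 µA.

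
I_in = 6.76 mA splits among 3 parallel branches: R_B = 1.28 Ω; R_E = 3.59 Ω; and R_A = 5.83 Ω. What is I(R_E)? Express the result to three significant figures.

ΣG = 1/1.28 + 1/3.59 + 1/5.83 = 1.231.
By the current-divider rule, I = I_in · G_k/ΣG = 6.76 × 0.2262 = 1.529 mA.

I ≈ 1.53 mA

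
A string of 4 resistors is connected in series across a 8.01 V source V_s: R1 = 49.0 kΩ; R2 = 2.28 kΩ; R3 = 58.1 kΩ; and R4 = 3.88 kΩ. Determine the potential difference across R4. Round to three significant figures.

V ≈ 0.274 V

Series total: ΣR = 49.0 + 2.28 + 58.1 + 3.88 = 113.3 kΩ.
Voltage divider: V = V_s · (3.880 / 113.3) = 8.01 × 0.03426 = 0.2744 V.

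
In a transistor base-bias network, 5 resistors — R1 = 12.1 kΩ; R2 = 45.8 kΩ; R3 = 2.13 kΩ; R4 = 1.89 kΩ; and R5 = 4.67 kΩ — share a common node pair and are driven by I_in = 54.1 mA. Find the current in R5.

I ≈ 8.79 mA

Total conductance ΣG = 1/12.1 + 1/45.8 + 1/2.13 + 1/1.89 + 1/4.67 = 1.317 (units of 1/kΩ).
By the current-divider rule, I = I_in · G_k/ΣG = 54.1 × 0.1626 = 8.795 mA.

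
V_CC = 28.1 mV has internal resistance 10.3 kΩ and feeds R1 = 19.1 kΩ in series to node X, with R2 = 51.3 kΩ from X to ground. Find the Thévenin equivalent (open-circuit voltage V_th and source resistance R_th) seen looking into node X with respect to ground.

V_th ≈ 17.9 mV, R_th ≈ 18.7 kΩ

R1' = 10.3 + 19.1 = 29.40 kΩ (source resistance + R1).
With X open, the divider is unloaded: V_th = 28.1 × 51.3/80.70 = 17.86 mV.
With V_CC suppressed (replaced by a short), R_th = R1' ‖ R2 = (29.40 × 51.3)/(29.40 + 51.3) = 18.69 kΩ.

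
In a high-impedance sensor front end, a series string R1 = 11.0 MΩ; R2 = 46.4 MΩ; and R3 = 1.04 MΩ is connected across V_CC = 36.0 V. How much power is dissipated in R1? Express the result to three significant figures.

P ≈ 4.17 µW

ΣR = 58.44 MΩ → I = 36.0/58.44 = 0.6160 µA.
V(R1) = I·R = 6.776 V; P = V·I = 6.776 × 0.6160 = 4.174 µW.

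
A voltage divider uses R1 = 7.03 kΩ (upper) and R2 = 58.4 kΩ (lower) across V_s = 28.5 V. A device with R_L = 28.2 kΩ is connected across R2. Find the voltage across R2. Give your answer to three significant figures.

R2 ‖ R_L = (58.4 × 28.2)/(58.4 + 28.2) = 19.02 kΩ.
Voltage divider with the loaded lower leg: V_out = 28.5 × 19.02/(7.03 + 19.02) = 28.5 × 0.7301 = 20.81 V.

V_out ≈ 20.8 V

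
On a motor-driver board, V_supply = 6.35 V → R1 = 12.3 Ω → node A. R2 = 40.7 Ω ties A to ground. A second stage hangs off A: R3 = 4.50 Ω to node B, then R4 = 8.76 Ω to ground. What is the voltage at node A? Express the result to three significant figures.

V_A ≈ 2.85 V

Node A sees R2 in parallel with the series input of stage 2, R3 + R4 = 13.26 Ω.
Effective lower resistance at A: R2 ‖ 13.26 = 10.00 Ω.
So V_A = 6.35 × 0.4485 = 2.848 V.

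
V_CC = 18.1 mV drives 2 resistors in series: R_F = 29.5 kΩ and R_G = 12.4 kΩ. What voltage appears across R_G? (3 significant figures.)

Series total: ΣR = 29.5 + 12.4 = 41.90 kΩ.
Voltage divider: V = V_CC · (12.40 / 41.90) = 18.1 × 0.2959 = 5.357 mV.

V ≈ 5.36 mV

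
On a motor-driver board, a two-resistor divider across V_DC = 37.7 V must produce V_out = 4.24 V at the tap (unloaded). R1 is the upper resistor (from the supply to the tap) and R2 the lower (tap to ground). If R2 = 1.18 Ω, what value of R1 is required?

V_out/V_DC = R2/(R1+R2) = 0.1125.
R1 = R2·(1/k − 1) = 1.18 × 7.892 = 9.312 Ω.

R1 ≈ 9.31 Ω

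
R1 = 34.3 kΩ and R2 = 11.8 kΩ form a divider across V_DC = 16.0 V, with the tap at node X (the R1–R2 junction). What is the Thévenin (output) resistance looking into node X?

With V_DC suppressed (replaced by a short), R_th = R1 ‖ R2 = (34.30 × 11.8)/(34.30 + 11.8) = 8.780 kΩ.

R_th ≈ 8.78 kΩ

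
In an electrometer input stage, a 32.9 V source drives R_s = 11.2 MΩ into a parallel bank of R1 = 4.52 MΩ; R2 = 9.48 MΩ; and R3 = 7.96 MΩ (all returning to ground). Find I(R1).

Combine the parallel branches: R_p = (1/4.52 + 1/9.48 + 1/7.96)⁻¹ = 2.211 MΩ.
Node voltage V_A = V_supply · R_p/(R_s + R_p) = 32.9 × 0.1648 = 5.423 V.
Branch current I = V_A/R1 = 5.423/4.52 = 1.200 µA.

I ≈ 1.20 µA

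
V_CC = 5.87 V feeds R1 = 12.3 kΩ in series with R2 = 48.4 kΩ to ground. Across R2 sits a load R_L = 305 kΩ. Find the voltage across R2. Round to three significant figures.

V_out ≈ 4.53 V

R2 ‖ R_L = (48.4 × 305)/(48.4 + 305) = 41.77 kΩ.
Then V_out = V_CC · R2'/(R1 + R2') = 5.87 × 41.77/54.07 = 4.535 V.
(Unloaded it would be 4.68 V; the load pulls it down.)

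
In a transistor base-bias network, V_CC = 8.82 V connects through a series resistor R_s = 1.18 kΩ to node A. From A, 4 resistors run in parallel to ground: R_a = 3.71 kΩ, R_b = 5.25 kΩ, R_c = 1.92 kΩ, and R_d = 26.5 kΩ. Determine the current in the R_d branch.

Combine the parallel branches: R_p = (1/3.71 + 1/5.25 + 1/1.92 + 1/26.5)⁻¹ = 0.9818 kΩ.
Node voltage V_A = V_CC · R_p/(R_s + R_p) = 8.82 × 0.4541 = 4.006 V.
Branch current I = V_A/R_d = 4.006/26.5 = 0.1512 mA.

I ≈ 0.151 mA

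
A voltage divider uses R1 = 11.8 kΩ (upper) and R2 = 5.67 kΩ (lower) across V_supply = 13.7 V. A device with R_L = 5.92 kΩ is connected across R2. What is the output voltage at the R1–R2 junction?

First combine the lower leg with the load: R2 ‖ R_L = 2.896 kΩ.
Now apply the divider: V_out = 13.7 × 0.1971 = 2.700 V.
(Unloaded it would be 4.45 V; the load pulls it down.)

V_out ≈ 2.70 V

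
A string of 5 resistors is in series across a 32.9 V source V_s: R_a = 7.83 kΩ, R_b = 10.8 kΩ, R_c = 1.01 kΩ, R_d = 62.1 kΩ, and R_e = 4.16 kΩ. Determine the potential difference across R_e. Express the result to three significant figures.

Total series resistance ΣR = 7.83 + 10.8 + 1.01 + 62.1 + 4.16 = 85.90 kΩ.
V = V_s · R/ΣR = 32.9 × 0.04843 = 1.593 V.

V ≈ 1.59 V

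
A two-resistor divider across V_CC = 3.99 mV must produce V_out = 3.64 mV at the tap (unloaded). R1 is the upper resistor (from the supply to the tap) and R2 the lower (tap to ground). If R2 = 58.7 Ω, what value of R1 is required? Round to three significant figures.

V_out/V_CC = R2/(R1+R2) = 0.9123.
So R1 = R2 · (V_CC/V_out − 1) = 58.7 × (3.99/3.64 − 1) = 58.7 × 0.09615 = 5.644 Ω.

R1 ≈ 5.64 Ω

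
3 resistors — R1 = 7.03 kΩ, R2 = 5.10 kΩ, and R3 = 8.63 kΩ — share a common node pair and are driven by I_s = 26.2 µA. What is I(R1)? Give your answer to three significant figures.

ΣG = 1/7.03 + 1/5.10 + 1/8.63 = 0.4542.
By the current-divider rule, I = I_s · G_k/ΣG = 26.2 × 0.3132 = 8.205 µA.

I ≈ 8.21 µA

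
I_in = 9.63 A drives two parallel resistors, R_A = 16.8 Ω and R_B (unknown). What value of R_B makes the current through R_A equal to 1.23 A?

R_B ≈ 2.46 Ω

In a two-way split, I_A/I_in = R_B/(R_A + R_B).
With f = 0.1277, R_B = R_A · f/(1−f) = 16.8 × 0.1464 = 2.460 Ω.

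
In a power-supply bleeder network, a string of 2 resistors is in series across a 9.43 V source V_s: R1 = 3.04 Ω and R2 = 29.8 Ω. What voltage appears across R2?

ΣR = 3.04 + 29.8 = 32.84 Ω.
V = V_s · R/ΣR = 9.43 × 0.9074 = 8.557 V.

V ≈ 8.56 V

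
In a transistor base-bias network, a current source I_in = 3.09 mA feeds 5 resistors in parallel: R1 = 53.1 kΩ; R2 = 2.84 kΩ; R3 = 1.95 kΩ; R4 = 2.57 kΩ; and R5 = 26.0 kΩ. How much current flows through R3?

I ≈ 1.21 mA

ΣG = 1/53.1 + 1/2.84 + 1/1.95 + 1/2.57 + 1/26.0 = 1.311.
By the current-divider rule, I = I_in · G_k/ΣG = 3.09 × 0.3911 = 1.208 mA.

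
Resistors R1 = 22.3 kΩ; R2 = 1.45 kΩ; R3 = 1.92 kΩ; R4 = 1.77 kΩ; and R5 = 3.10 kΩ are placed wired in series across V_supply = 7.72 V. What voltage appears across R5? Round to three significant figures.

ΣR = 22.3 + 1.45 + 1.92 + 1.77 + 3.10 = 30.54 kΩ.
V = V_supply · R/ΣR = 7.72 × 0.1015 = 0.7836 V.

V ≈ 0.784 V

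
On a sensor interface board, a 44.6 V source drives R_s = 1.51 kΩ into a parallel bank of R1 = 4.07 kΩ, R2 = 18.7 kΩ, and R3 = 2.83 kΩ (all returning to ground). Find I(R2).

I ≈ 1.20 mA

Combine the parallel branches: R_p = (1/4.07 + 1/18.7 + 1/2.83)⁻¹ = 1.532 kΩ.
V_A = 44.6 × 1.532/3.042 = 22.46 V.
Branch current I = V_A/R2 = 22.46/18.7 = 1.201 mA.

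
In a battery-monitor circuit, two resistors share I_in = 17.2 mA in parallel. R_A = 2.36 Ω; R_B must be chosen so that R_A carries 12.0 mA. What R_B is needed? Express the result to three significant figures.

R_B ≈ 5.45 Ω

Two-branch current divider: I_A = I_in · R_B/(R_A + R_B).
12.0/17.2 = R_B/(R_A + R_B) → R_B = R_A · (0.6977)/(1 − 0.6977) = 2.36 × 2.308 = 5.446 Ω.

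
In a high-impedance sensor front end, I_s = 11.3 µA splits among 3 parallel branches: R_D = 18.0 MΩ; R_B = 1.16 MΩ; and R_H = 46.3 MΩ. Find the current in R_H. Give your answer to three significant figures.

I ≈ 0.260 µA

Conductances: ΣG = 1/18.0 + 1/1.16 + 1/46.3 = 0.9392 (1/MΩ).
R_H takes the fraction G_k/ΣG = 0.02160/0.9392 = 0.02300, so I = 11.3 × 0.02300 = 0.2599 µA.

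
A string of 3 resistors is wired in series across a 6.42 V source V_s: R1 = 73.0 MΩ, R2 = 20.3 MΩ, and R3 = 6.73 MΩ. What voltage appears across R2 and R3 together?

Total series resistance ΣR = 73.0 + 20.3 + 6.73 = 100.0 MΩ.
R_{R2..R3} = 20.3 + 6.73 = 27.03 MΩ.
By the voltage-divider rule, V = 6.42 × 27.03/100.0 = 1.735 V.

V ≈ 1.73 V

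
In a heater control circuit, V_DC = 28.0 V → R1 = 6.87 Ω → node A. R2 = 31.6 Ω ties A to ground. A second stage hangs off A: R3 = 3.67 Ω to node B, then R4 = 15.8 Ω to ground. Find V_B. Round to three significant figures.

V_B ≈ 14.5 V

Node A sees R2 in parallel with the series input of stage 2, R3 + R4 = 19.47 Ω.
R2 ‖ (R3+R4) = 12.05 Ω.
V_A = 28.0 × 12.05/(6.87 + 12.05) = 17.83 V.
Stage 2 is unloaded, so V_B = V_A · R4/(R3+R4) = 17.83 × 15.8/19.47 = 14.47 V.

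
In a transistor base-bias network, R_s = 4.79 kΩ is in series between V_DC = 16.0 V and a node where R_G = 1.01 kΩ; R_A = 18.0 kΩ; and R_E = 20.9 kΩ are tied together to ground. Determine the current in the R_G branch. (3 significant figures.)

I ≈ 2.54 mA

Parallel bank: R_p = 1/(1/1.01 + 1/18.0 + 1/20.9) = 0.9145 kΩ.
V_A = 16.0 × 0.9145/5.704 = 2.565 V.
Branch current I = V_A/R_G = 2.565/1.01 = 2.540 mA.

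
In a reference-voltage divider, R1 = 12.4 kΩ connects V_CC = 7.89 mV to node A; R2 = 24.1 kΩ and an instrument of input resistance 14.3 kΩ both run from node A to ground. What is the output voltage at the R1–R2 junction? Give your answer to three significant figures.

First combine the lower leg with the load: R2 ‖ R_L = 8.975 kΩ.
Then V_out = V_CC · R2'/(R1 + R2') = 7.89 × 8.975/21.37 = 3.313 mV.

V_out ≈ 3.31 mV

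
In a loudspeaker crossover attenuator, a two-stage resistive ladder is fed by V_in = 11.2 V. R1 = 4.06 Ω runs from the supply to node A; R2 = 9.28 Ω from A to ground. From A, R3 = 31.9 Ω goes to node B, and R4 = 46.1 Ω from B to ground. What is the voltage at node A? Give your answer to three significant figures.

V_A ≈ 7.52 V

The second stage (R3 + R4 = 78.00 Ω) loads node A in parallel with R2.
Effective lower resistance at A: R2 ‖ 78.00 = 8.293 Ω.
First divider: V_A = V_in · 8.293/(4.06 + 8.293) = 7.519 V.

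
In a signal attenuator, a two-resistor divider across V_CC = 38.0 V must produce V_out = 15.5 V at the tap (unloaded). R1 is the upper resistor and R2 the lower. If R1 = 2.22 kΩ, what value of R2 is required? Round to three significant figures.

R2 ≈ 1.53 kΩ

V_out/V_CC = R2/(R1+R2) = 0.4079.
R2 = R1 · 0.4079/(1 − 0.4079) = 1.529 kΩ.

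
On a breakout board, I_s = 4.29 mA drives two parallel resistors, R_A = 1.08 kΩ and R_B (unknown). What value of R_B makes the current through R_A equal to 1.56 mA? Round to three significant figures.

R_B ≈ 0.617 kΩ

In a two-way split, I_A/I_s = R_B/(R_A + R_B).
1.56/4.29 = R_B/(R_A + R_B) → R_B = R_A · (0.3636)/(1 − 0.3636) = 1.08 × 0.5714 = 0.6171 kΩ.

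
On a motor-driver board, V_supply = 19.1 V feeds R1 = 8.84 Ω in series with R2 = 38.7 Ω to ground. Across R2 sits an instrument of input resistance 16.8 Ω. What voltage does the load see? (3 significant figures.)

The load sits in parallel with R2, giving an effective lower resistance R2' = R2·R_L/(R2+R_L) = 11.71 Ω.
Then V_out = V_supply · R2'/(R1 + R2') = 19.1 × 11.71/20.55 = 10.89 V.

V_out ≈ 10.9 V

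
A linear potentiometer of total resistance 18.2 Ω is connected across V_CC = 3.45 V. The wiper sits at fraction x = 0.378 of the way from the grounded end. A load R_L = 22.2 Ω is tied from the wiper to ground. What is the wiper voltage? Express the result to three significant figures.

V_out ≈ 1.09 V

Lower segment x·R_p = 6.880 Ω; upper segment (1−x)·R_p = 11.32 Ω.
R_L loads the lower segment: effective lower R = 5.252 Ω.
V_out = 3.45 × 5.252/(11.32 + 5.252) = 1.093 V.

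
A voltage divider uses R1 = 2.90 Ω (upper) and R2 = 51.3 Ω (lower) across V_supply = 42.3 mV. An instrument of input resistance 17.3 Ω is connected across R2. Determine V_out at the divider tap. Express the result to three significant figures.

The load sits in parallel with R2, giving an effective lower resistance R2' = R2·R_L/(R2+R_L) = 12.94 Ω.
Voltage divider with the loaded lower leg: V_out = 42.3 × 12.94/(2.90 + 12.94) = 42.3 × 0.8169 = 34.55 mV.

V_out ≈ 34.6 mV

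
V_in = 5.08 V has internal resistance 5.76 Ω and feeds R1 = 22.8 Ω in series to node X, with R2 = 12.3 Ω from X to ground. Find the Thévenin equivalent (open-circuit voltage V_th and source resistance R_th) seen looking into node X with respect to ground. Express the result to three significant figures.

R1' = 5.76 + 22.8 = 28.56 Ω (source resistance + R1).
V_th is the unloaded tap voltage: V_in · R2/(R1'+R2) = 5.08 × 0.3010 = 1.529 V.
With V_in suppressed (replaced by a short), R_th = R1' ‖ R2 = (28.56 × 12.3)/(28.56 + 12.3) = 8.597 Ω.

V_th ≈ 1.53 V, R_th ≈ 8.60 Ω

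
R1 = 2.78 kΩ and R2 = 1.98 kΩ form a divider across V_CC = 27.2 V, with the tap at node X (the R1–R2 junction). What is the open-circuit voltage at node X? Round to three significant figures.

With X open, the divider is unloaded: V_th = 27.2 × 1.98/4.760 = 11.31 V.

V_th ≈ 11.3 V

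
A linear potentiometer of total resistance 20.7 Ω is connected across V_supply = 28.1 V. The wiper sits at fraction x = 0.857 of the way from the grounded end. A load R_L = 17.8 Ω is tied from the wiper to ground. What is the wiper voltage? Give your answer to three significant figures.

The pot divides into 2.960 Ω above the wiper and 17.74 Ω below.
(x·R_p) ‖ R_L = 8.885 Ω.
V_out = 28.1 × 8.885/(2.960 + 8.885) = 21.08 V.

V_out ≈ 21.1 V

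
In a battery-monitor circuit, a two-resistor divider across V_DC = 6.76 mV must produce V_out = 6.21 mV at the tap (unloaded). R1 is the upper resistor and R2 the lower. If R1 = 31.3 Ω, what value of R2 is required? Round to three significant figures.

The divider ratio is R2/(R1+R2) = 6.21/6.76 = 0.9186.
R2 = R1 · 0.9186/(1 − 0.9186) = 353.4 Ω.

R2 ≈ 353 Ω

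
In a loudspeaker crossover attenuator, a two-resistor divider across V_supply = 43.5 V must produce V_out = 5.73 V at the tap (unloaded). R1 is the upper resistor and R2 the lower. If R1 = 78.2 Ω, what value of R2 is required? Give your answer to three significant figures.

R2 ≈ 11.9 Ω

V_out/V_supply = R2/(R1+R2) = 0.1317.
Rearranging, R2 = R1·k/(1−k) = 78.2 × 0.1517 = 11.86 Ω.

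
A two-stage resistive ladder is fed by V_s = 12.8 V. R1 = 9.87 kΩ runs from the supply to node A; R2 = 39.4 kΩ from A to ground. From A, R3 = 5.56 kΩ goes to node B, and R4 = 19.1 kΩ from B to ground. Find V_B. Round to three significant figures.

V_B ≈ 6.01 V

Node A sees R2 in parallel with the series input of stage 2, R3 + R4 = 24.66 kΩ.
Effective lower resistance at A: R2 ‖ 24.66 = 15.17 kΩ.
V_A = 12.8 × 15.17/(9.87 + 15.17) = 7.754 V.
V_B = V_A × 0.7745 = 6.006 V.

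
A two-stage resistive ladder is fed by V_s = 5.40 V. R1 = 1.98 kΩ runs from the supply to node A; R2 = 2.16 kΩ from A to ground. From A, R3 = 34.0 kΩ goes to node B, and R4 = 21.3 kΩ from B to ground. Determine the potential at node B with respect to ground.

V_B ≈ 1.07 V

Looking into the second stage from A: R3 + R4 = 55.30 kΩ appears in parallel with R2.
R2 ‖ (R3+R4) = 2.079 kΩ.
So V_A = 5.40 × 0.5122 = 2.766 V.
V_B = V_A × 0.3852 = 1.065 V.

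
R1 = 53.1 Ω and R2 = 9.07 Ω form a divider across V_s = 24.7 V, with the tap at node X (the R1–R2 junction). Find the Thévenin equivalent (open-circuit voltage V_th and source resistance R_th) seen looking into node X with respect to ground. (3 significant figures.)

V_th is the unloaded tap voltage: V_s · R2/(R1+R2) = 24.7 × 0.1459 = 3.603 V.
Zeroing V_s shorts the top of R1 to ground, so R_th = R1 ‖ R2 = 7.747 Ω.

V_th ≈ 3.60 V, R_th ≈ 7.75 Ω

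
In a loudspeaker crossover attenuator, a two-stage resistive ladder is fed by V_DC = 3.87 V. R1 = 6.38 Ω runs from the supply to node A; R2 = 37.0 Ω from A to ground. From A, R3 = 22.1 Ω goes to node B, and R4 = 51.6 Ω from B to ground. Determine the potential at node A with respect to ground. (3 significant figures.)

V_A ≈ 3.07 V

Looking into the second stage from A: R3 + R4 = 73.70 Ω appears in parallel with R2.
R2 ‖ (R3+R4) = 24.63 Ω.
V_A = 3.87 × 24.63/(6.38 + 24.63) = 3.074 V.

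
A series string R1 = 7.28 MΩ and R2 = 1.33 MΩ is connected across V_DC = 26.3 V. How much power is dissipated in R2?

P ≈ 12.4 µW

The common current is I = 26.3/8.610 = 3.055 µA.
V(R2) = I·R = 4.063 V; P = V·I = 4.063 × 3.055 = 12.41 µW.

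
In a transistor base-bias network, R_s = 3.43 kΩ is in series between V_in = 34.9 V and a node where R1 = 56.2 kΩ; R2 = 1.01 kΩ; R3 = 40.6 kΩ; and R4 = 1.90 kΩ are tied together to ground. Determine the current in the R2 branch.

Combine the parallel branches: R_p = (1/56.2 + 1/1.01 + 1/40.6 + 1/1.90)⁻¹ = 0.6415 kΩ.
Node voltage V_A = V_in · R_p/(R_s + R_p) = 34.9 × 0.1576 = 5.499 V.
I(R2) = V_A / R2 = 5.499/1.01 = 5.444 mA.
(Check via current divider: I_total = 8.572 mA; share G_k/ΣG = 0.6352 → same result.)

I ≈ 5.44 mA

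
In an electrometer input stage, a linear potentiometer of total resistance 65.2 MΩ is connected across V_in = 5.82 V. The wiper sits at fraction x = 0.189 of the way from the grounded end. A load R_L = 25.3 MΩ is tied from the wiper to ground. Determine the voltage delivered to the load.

V_out ≈ 0.789 V

Lower segment x·R_p = 12.32 MΩ; upper segment (1−x)·R_p = 52.88 MΩ.
R_L loads the lower segment: effective lower R = 8.287 MΩ.
V_out = 5.82 × 8.287/(52.88 + 8.287) = 0.7885 V.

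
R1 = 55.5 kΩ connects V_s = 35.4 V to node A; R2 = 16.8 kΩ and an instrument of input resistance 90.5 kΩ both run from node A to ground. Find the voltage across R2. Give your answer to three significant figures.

R2 ‖ R_L = (16.8 × 90.5)/(16.8 + 90.5) = 14.17 kΩ.
Then V_out = V_s · R2'/(R1 + R2') = 35.4 × 14.17/69.67 = 7.200 V.

V_out ≈ 7.20 V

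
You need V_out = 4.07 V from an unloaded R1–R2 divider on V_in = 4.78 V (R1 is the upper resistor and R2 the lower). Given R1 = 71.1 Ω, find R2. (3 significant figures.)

The divider ratio is R2/(R1+R2) = 4.07/4.78 = 0.8515.
Rearranging, R2 = R1·k/(1−k) = 71.1 × 5.732 = 407.6 Ω.

R2 ≈ 408 Ω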